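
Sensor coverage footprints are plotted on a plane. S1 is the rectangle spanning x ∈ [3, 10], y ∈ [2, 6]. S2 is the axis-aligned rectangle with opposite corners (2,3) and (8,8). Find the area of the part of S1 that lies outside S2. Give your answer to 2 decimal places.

|S1∩S2|: x∈[3,8], y∈[3,6] → 5·3 = 15.
|S1| = 28.
|S1 ∖ S2| = |S1| − |S1∩S2| = 28 − 15 = 13.00.

13.00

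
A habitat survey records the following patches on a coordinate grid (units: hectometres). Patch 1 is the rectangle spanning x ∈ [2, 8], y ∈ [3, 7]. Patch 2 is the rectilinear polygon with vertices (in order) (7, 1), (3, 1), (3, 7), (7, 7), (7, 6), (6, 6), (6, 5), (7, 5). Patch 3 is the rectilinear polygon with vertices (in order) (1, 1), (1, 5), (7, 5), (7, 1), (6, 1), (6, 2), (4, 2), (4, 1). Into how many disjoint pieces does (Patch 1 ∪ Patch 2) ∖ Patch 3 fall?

(Patch 1 ∪ Patch 2) ∖ Patch 3 splits into 2 disjoint pieces (area 14, area 2).

2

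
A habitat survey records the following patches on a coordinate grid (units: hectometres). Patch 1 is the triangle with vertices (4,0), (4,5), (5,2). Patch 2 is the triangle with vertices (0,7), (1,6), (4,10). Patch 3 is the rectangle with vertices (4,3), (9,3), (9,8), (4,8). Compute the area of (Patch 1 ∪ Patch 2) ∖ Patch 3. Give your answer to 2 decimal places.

5.33

|Patch 1 ∪ Patch 2| = 6.
|(Patch 1 ∪ Patch 2) ∩ Patch 3| = 0.6667.
|(Patch 1 ∪ Patch 2) ∖ Patch 3| = 6 − 0.6667 = 5.33.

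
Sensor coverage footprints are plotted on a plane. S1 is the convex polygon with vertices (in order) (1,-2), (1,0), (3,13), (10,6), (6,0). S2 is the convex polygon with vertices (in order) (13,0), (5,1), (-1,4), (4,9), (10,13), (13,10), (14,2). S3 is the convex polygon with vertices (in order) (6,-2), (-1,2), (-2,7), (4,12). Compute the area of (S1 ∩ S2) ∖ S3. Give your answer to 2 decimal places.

|S1 ∩ S2| = 49.9971.
|(S1 ∩ S2) ∩ S3| = 20.9468.
|(S1 ∩ S2) ∖ S3| = 49.9971 − 20.9468 = 29.05.

29.05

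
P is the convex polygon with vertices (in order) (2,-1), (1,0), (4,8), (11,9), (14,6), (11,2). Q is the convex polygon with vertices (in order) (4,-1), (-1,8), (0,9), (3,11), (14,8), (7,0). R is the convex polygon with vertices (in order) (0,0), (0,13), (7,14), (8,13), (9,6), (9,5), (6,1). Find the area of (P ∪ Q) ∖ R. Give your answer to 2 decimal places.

|P ∪ Q| = 113.9407.
|(P ∪ Q) ∩ R| = 70.8717.
|(P ∪ Q) ∖ R| = 113.9407 − 70.8717 = 43.07.

43.07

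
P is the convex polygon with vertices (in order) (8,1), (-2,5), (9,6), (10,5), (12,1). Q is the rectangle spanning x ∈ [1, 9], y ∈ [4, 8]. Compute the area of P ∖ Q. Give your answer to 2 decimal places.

24.91

|P| = 38, |P∩Q| = 13.0909.
|P ∖ Q| = |P| − |P∩Q| = 38 − 13.0909 = 24.91.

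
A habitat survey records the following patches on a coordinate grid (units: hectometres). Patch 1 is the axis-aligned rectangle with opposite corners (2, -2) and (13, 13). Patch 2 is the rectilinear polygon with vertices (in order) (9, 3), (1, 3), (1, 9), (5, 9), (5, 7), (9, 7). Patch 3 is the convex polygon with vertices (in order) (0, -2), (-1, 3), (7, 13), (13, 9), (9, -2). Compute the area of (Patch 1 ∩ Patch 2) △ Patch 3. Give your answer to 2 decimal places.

|Patch 1 ∩ Patch 2| = 34.
|(Patch 1 ∩ Patch 2) ∩ Patch 3| = 31.975.
|(Patch 1 ∩ Patch 2) △ Patch 3| = 34 + 133.5 − 63.95 = 103.55.

103.55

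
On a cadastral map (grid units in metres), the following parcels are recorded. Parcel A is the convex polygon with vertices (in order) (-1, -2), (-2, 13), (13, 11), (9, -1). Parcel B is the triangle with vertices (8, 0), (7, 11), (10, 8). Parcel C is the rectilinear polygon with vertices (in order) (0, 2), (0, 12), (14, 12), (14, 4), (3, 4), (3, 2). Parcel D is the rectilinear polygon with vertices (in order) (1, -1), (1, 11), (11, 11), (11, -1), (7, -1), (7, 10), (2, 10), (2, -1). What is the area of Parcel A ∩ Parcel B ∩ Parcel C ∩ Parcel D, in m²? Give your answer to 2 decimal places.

The intersection is the polygon with vertices (9,4), (7.636,4), (7,11), (10,8).
By the shoelace formula its area is 12.27.

12.27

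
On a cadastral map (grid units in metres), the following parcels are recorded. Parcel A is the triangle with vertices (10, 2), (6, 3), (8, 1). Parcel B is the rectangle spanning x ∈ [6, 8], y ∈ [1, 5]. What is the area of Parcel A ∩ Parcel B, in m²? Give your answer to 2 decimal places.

1.50

The intersection is the polygon with vertices (8,2.5), (8,1), (6,3).
By the shoelace formula its area is 1.50.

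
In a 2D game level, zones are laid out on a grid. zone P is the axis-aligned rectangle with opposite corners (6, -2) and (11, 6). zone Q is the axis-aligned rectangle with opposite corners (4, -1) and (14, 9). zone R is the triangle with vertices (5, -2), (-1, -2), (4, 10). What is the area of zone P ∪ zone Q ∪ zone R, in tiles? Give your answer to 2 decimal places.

By inclusion–exclusion:
Individual areas: |zone P| = 40, |zone Q| = 100, |zone R| = 36.
|zone P∩zone Q|: x∈[6,11], y∈[-1,6] → 5·7 = 35.
|zone P∩zone R| = 0.
|zone Q∩zone R| = 5.
|zone P∩zone Q∩zone R| = 0.
|zone P ∪ zone Q ∪ zone R| = 176 − 40 + 0 = 136.00.

136.00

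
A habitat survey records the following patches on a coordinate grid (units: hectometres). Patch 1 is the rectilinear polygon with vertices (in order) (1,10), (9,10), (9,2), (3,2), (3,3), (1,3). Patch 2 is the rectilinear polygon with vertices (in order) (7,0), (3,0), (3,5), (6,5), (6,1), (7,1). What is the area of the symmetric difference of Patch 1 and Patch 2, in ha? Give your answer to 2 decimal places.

|Patch 1| = 62, |Patch 2| = 16, |Patch 1∩Patch 2| = 9.
|Patch 1 △ Patch 2| = |Patch 1| + |Patch 2| − 2·|Patch 1∩Patch 2| = 62 + 16 − 18 = 60.00.

60.00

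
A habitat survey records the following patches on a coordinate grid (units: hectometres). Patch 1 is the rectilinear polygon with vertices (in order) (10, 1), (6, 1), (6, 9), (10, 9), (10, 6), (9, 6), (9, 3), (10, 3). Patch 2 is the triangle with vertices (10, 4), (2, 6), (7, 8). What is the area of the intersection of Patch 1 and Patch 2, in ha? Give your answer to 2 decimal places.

The intersection is the polygon with vertices (6,7.6), (7,8), (9,5.333), (9,4.25), (6,5).
By the shoelace formula its area is 7.26.

7.26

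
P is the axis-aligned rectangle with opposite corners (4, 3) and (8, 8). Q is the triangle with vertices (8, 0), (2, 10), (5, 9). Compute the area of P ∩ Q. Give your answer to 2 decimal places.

The intersection is the polygon with vertices (4,8), (5.333,8), (7,3), (6.2,3), (4,6.667).
By the shoelace formula its area is 6.80.

6.80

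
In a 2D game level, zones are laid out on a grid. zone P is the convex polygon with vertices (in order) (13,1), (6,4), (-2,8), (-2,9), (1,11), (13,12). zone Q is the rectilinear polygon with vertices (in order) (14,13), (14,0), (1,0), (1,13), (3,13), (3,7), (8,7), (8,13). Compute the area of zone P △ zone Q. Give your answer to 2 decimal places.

|zone P| = 102.5, |zone Q| = 139, |zone P∩zone Q| = 72.375.
|zone P △ zone Q| = |zone P| + |zone Q| − 2·|zone P∩zone Q| = 102.5 + 139 − 144.75 = 96.75.

96.75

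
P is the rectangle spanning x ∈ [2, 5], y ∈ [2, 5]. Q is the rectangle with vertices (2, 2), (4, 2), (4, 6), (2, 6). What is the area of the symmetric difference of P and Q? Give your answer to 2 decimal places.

5.00

|P∩Q|: x∈[2,4], y∈[2,5] → 2·3 = 6.
|P △ Q| = |P| + |Q| − 2·|P∩Q| = 9 + 8 − 12 = 5.00.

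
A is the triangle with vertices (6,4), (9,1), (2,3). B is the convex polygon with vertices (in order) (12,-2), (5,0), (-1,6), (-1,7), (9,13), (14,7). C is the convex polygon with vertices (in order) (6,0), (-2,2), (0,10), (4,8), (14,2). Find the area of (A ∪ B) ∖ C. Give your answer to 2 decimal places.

70.12

|A ∪ B| = 134.
|(A ∪ B) ∩ C| = 63.8779.
|(A ∪ B) ∖ C| = 134 − 63.8779 = 70.12.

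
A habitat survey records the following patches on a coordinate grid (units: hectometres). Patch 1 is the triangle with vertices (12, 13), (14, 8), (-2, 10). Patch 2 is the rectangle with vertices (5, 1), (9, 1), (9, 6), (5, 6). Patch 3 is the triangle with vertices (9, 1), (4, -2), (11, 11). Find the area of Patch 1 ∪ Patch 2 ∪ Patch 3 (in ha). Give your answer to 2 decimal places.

68.74

By inclusion–exclusion:
Individual areas: |Patch 1| = 38, |Patch 2| = 20, |Patch 3| = 22.
|Patch 1∩Patch 2| = 0.
|Patch 1∩Patch 3| = 1.0659.
|Patch 2∩Patch 3| = 10.1923.
|Patch 1∩Patch 2∩Patch 3| = 0.
|Patch 1 ∪ Patch 2 ∪ Patch 3| = 80 − 11.2582 + 0 = 68.74.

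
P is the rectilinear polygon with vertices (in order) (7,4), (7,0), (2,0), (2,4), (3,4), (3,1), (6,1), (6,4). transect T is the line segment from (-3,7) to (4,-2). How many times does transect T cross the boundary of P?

The segment meets the boundary at (2.444,0), (2,0.571).

2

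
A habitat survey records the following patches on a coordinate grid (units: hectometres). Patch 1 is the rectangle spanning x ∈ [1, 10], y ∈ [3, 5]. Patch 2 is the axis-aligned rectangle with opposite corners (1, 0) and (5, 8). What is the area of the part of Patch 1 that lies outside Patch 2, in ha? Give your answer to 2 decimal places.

10.00

|Patch 1∩Patch 2|: x∈[1,5], y∈[3,5] → 4·2 = 8.
|Patch 1| = 18.
|Patch 1 ∖ Patch 2| = |Patch 1| − |Patch 1∩Patch 2| = 18 − 8 = 10.00.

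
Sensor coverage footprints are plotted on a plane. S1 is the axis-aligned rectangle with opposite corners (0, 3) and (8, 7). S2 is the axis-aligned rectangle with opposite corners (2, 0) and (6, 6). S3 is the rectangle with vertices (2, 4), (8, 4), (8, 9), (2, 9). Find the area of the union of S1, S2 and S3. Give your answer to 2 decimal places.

56.00

By inclusion–exclusion:
Individual areas: |S1| = 32, |S2| = 24, |S3| = 30.
|S1∩S2|: x∈[2,6], y∈[3,6] → 4·3 = 12.
|S1∩S3|: x∈[2,8], y∈[4,7] → 6·3 = 18.
|S2∩S3|: x∈[2,6], y∈[4,6] → 4·2 = 8.
|S1∩S2∩S3| = 8.
|S1 ∪ S2 ∪ S3| = 86 − 38 + 8 = 56.00.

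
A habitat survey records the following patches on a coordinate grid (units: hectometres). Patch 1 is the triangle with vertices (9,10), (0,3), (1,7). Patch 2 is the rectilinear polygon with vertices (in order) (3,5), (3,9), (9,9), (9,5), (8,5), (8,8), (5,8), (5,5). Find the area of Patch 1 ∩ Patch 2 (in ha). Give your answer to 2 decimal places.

5.77

The intersection is the polygon with vertices (6.429,8), (5,8), (5,6.889), (3,5.333), (3,7.75), (6.333,9), (7.714,9).
By the shoelace formula its area is 5.77.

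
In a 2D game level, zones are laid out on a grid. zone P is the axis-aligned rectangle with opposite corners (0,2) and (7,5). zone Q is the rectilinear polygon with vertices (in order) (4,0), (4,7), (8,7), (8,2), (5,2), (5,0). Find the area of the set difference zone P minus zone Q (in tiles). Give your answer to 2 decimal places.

|zone P| = 21, |zone P∩zone Q| = 9.
|zone P ∖ zone Q| = |zone P| − |zone P∩zone Q| = 21 − 9 = 12.00.

12.00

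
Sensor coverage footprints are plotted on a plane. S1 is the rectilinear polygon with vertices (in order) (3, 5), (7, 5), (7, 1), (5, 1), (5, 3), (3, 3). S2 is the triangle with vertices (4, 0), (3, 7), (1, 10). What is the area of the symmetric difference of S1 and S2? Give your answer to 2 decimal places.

|S1| = 12, |S2| = 5.5, |S1∩S2| = 0.8405.
|S1 △ S2| = |S1| + |S2| − 2·|S1∩S2| = 12 + 5.5 − 1.681 = 15.82.

15.82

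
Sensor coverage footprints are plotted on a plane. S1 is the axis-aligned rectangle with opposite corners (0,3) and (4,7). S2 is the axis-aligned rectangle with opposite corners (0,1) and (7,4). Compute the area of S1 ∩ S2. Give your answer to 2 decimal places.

4.00

|S1∩S2|: x∈[0,4], y∈[3,4] → 4·1 = 4.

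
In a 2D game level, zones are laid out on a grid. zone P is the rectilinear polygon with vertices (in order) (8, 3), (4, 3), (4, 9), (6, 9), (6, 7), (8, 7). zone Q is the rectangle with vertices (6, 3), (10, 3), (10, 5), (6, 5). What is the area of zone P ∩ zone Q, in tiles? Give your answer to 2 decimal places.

The intersection is the polygon with vertices (6,3), (6,5), (8,5), (8,3).
By the shoelace formula its area is 4.00.

4.00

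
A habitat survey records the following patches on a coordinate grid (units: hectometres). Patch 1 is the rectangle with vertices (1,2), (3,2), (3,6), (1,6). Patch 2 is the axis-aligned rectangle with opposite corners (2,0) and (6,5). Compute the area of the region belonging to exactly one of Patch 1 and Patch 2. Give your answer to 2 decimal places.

22.00

|Patch 1∩Patch 2|: x∈[2,3], y∈[2,5] → 1·3 = 3.
|Patch 1 △ Patch 2| = |Patch 1| + |Patch 2| − 2·|Patch 1∩Patch 2| = 8 + 20 − 6 = 22.00.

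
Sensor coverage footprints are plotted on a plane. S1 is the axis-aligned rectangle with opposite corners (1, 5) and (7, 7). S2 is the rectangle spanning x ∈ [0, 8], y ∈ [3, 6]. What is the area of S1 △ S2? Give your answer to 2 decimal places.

24.00

|S1∩S2|: x∈[1,7], y∈[5,6] → 6·1 = 6.
|S1 △ S2| = |S1| + |S2| − 2·|S1∩S2| = 12 + 24 − 12 = 24.00.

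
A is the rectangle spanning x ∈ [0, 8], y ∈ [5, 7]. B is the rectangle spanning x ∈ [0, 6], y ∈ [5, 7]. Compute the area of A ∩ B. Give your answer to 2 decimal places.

|A∩B|: x∈[0,6], y∈[5,7] → 6·2 = 12.

12.00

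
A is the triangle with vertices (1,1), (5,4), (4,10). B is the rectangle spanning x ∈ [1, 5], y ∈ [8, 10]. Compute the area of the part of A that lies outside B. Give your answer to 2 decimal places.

12.50

|A| = 13.5, |A∩B| = 1.
|A ∖ B| = |A| − |A∩B| = 13.5 − 1 = 12.50.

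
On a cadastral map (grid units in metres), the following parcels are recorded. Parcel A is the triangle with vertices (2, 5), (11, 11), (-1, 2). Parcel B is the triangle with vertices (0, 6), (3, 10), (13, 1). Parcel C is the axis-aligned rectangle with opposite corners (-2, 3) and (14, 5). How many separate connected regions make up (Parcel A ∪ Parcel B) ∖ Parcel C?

3

(Parcel A ∪ Parcel B) ∖ Parcel C splits into 3 disjoint pieces (area 22.7166, area 2.9778, area 0.1667).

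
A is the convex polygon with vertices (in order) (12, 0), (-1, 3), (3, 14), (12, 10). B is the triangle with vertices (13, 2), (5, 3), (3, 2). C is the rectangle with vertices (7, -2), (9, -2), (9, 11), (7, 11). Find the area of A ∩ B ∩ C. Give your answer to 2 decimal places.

The intersection is the polygon with vertices (9,2.5), (9,2), (7,2), (7,2.75).
By the shoelace formula its area is 1.25.

1.25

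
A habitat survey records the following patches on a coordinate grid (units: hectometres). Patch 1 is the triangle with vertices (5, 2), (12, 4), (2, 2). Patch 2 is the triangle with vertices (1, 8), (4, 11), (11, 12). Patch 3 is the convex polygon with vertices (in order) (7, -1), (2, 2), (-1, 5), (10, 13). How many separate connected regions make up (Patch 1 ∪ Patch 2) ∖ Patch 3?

(Patch 1 ∪ Patch 2) ∖ Patch 3 splits into 3 disjoint pieces (area 0.7361, area 6.9944, area 0.2139).

3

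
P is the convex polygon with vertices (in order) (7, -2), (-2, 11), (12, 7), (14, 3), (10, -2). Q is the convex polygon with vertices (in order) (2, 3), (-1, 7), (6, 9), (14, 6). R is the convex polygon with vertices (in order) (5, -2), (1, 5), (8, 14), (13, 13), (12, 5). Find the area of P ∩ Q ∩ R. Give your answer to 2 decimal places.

The intersection is the polygon with vertices (5.5,8.857), (9.2,7.8), (12.154,6.692), (12.2,6.6), (12.065,5.516), (3.312,3.328), (1.611,5.785), (3.571,8.306).
By the shoelace formula its area is 35.62.

35.62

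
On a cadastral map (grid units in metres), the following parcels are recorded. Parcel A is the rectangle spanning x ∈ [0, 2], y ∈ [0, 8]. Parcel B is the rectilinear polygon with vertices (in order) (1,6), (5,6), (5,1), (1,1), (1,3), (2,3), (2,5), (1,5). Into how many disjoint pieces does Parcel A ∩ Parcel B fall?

Parcel A ∩ Parcel B splits into 2 disjoint pieces (area 2, area 1).

2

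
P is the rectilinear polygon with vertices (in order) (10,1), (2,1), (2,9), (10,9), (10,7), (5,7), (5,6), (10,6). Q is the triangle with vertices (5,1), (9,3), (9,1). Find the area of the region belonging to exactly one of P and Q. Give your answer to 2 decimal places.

55.00

|P| = 59, |Q| = 4, |P∩Q| = 4.
|P △ Q| = |P| + |Q| − 2·|P∩Q| = 59 + 4 − 8 = 55.00.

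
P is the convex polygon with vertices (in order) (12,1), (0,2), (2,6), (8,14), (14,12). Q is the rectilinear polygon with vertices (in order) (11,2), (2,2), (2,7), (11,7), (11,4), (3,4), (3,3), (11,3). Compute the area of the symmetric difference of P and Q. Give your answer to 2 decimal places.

78.75

|P| = 115, |Q| = 37, |P∩Q| = 36.625.
|P △ Q| = |P| + |Q| − 2·|P∩Q| = 115 + 37 − 73.25 = 78.75.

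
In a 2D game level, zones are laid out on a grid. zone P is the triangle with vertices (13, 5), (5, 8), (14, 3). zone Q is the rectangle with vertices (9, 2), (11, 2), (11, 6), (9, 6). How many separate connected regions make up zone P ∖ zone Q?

zone P ∖ zone Q splits into 2 disjoint pieces (area 3.25, area 1.7778).

2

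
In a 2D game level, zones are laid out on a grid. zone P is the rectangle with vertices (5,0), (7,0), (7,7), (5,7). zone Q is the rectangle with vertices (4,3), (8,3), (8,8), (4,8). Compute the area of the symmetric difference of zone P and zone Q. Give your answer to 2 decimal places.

|zone P∩zone Q|: x∈[5,7], y∈[3,7] → 2·4 = 8.
|zone P △ zone Q| = |zone P| + |zone Q| − 2·|zone P∩zone Q| = 14 + 20 − 16 = 18.00.

18.00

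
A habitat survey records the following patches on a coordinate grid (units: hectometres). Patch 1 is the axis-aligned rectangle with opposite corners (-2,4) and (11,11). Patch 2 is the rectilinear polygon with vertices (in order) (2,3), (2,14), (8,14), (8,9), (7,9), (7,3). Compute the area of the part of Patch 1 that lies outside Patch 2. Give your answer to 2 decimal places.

54.00

|Patch 1| = 91, |Patch 1∩Patch 2| = 37.
|Patch 1 ∖ Patch 2| = |Patch 1| − |Patch 1∩Patch 2| = 91 − 37 = 54.00.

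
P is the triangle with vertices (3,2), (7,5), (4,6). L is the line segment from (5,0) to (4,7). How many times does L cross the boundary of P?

2

The segment meets the boundary at (4.15,5.95), (4.548,3.161).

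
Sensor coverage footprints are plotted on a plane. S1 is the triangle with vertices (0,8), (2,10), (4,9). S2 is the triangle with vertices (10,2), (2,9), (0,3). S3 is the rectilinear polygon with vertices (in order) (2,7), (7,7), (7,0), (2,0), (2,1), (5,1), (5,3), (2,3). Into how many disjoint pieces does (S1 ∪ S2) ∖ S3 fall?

(S1 ∪ S2) ∖ S3 splits into 2 disjoint pieces (area 12.3791, area 3.4875).

2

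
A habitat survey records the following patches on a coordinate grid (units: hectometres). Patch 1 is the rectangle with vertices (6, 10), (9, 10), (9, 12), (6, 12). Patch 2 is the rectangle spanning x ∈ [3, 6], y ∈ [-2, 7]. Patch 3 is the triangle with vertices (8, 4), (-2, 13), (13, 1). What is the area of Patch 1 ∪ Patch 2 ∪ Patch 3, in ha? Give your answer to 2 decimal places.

By inclusion–exclusion:
Individual areas: |Patch 1| = 6, |Patch 2| = 27, |Patch 3| = 7.5.
|Patch 1∩Patch 2| = 0 (no overlap).
|Patch 1∩Patch 3| = 0.
|Patch 2∩Patch 3| = 0.7.
|Patch 1∩Patch 2∩Patch 3| = 0.
|Patch 1 ∪ Patch 2 ∪ Patch 3| = 40.5 − 0.7 + 0 = 39.80.

39.80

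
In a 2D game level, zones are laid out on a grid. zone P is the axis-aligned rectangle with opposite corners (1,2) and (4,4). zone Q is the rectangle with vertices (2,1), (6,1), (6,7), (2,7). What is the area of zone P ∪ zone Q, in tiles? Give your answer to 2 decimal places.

26.00

By inclusion–exclusion:
Individual areas: |zone P| = 6, |zone Q| = 24.
|zone P∩zone Q|: x∈[2,4], y∈[2,4] → 2·2 = 4.
|zone P ∪ zone Q| = 30 − 4 = 26.00.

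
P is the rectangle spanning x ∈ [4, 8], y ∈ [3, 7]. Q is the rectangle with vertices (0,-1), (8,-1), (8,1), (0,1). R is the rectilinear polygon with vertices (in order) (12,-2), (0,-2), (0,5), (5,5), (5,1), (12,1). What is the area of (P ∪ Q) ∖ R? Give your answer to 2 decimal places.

14.00

|P ∪ Q| = 32.
|(P ∪ Q) ∩ R| = 18.
|(P ∪ Q) ∖ R| = 32 − 18 = 14.00.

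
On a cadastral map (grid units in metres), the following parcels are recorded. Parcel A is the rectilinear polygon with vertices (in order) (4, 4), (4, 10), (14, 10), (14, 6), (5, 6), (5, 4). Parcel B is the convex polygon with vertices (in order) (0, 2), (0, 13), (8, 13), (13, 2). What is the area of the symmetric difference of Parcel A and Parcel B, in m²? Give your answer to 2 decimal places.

103.32

|Parcel A| = 42, |Parcel B| = 115.5, |Parcel A∩Parcel B| = 27.0909.
|Parcel A △ Parcel B| = |Parcel A| + |Parcel B| − 2·|Parcel A∩Parcel B| = 42 + 115.5 − 54.1818 = 103.32.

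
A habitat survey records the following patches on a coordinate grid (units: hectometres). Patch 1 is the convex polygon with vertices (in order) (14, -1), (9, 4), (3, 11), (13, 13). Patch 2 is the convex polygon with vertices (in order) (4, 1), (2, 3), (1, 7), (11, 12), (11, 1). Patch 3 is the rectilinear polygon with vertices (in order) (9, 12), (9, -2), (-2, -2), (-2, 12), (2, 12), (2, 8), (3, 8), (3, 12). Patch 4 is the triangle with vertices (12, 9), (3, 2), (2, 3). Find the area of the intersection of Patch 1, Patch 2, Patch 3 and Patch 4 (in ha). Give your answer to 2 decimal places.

1.07

The intersection is the polygon with vertices (9,6.667), (7.629,5.6), (7.189,6.113), (9,7.2).
By the shoelace formula its area is 1.07.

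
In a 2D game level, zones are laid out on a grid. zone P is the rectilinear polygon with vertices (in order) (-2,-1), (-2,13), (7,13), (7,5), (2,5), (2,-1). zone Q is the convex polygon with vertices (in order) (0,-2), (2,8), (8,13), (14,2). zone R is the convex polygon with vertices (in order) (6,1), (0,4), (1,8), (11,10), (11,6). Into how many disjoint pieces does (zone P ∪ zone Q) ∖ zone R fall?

1

(zone P ∪ zone Q) ∖ zone R is a single connected region.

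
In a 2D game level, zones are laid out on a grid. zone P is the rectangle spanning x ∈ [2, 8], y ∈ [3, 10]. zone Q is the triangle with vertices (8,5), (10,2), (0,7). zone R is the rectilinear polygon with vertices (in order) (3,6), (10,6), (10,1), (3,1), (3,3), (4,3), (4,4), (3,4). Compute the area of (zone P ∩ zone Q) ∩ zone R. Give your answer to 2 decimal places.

6.75

The region (zone P ∩ zone Q) ∩ zone R is the polygon with vertices (3,5.5), (3,6), (4,6), (8,5), (8,3).
By the shoelace formula its area is 6.75.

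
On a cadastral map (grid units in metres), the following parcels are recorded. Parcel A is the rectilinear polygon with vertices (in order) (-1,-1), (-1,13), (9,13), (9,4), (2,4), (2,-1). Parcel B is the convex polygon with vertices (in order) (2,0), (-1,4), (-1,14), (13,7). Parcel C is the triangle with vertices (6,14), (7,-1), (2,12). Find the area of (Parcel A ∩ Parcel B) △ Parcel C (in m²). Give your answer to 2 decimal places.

69.88

|Parcel A ∩ Parcel B| = 79.8377.
|(Parcel A ∩ Parcel B) ∩ Parcel C| = 20.4782.
|(Parcel A ∩ Parcel B) △ Parcel C| = 79.8377 + 31 − 40.9565 = 69.88.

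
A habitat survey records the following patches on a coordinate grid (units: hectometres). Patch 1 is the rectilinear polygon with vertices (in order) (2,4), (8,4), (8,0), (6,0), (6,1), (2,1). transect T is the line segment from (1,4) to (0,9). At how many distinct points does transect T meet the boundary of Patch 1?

0

The segment lies entirely outside Patch 1 and never meets its boundary.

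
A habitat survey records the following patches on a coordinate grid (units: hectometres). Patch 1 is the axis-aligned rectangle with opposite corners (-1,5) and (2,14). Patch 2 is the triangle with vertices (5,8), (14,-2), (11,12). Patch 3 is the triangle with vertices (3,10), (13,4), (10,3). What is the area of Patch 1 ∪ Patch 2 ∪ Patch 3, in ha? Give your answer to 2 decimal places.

By inclusion–exclusion:
Individual areas: |Patch 1| = 27, |Patch 2| = 48, |Patch 3| = 14.
|Patch 1∩Patch 2| = 0.
|Patch 1∩Patch 3| = 0.
|Patch 2∩Patch 3| = 12.9066.
|Patch 1∩Patch 2∩Patch 3| = 0.
|Patch 1 ∪ Patch 2 ∪ Patch 3| = 89 − 12.9066 + 0 = 76.09.

76.09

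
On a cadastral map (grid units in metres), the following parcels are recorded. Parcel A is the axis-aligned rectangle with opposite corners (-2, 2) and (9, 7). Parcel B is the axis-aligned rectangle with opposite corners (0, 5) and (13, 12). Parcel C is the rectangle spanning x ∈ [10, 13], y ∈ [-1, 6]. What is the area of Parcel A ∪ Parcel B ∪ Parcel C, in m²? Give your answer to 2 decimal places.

By inclusion–exclusion:
Individual areas: |Parcel A| = 55, |Parcel B| = 91, |Parcel C| = 21.
|Parcel A∩Parcel B|: x∈[0,9], y∈[5,7] → 9·2 = 18.
|Parcel A∩Parcel C| = 0 (no overlap).
|Parcel B∩Parcel C|: x∈[10,13], y∈[5,6] → 3·1 = 3.
|Parcel A∩Parcel B∩Parcel C| = 0.
|Parcel A ∪ Parcel B ∪ Parcel C| = 167 − 21 + 0 = 146.00.

146.00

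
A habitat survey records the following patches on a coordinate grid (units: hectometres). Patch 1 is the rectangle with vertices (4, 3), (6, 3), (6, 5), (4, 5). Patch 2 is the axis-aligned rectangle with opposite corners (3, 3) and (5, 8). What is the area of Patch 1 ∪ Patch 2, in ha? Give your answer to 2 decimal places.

12.00

By inclusion–exclusion:
Individual areas: |Patch 1| = 4, |Patch 2| = 10.
|Patch 1∩Patch 2|: x∈[4,5], y∈[3,5] → 1·2 = 2.
|Patch 1 ∪ Patch 2| = 14 − 2 = 12.00.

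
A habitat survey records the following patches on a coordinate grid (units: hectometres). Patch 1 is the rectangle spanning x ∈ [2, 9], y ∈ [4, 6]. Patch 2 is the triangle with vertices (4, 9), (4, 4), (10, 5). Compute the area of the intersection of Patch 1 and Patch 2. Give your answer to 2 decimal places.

The intersection is the polygon with vertices (9,4.833), (4,4), (4,6), (8.5,6), (9,5.667).
By the shoelace formula its area is 7.83.

7.83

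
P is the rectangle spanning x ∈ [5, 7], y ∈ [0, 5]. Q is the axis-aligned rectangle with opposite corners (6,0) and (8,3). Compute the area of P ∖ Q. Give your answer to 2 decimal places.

|P∩Q|: x∈[6,7], y∈[0,3] → 1·3 = 3.
|P| = 10.
|P ∖ Q| = |P| − |P∩Q| = 10 − 3 = 7.00.

7.00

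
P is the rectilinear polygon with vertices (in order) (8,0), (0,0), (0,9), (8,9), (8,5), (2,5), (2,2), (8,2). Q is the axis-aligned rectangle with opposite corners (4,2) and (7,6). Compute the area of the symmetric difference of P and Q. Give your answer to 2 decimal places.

|P| = 54, |Q| = 12, |P∩Q| = 3.
|P △ Q| = |P| + |Q| − 2·|P∩Q| = 54 + 12 − 6 = 60.00.

60.00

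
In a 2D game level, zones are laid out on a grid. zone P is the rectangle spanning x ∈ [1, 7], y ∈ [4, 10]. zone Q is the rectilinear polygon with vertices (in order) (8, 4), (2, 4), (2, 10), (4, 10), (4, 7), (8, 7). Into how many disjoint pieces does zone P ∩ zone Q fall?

zone P ∩ zone Q is a single connected region.

1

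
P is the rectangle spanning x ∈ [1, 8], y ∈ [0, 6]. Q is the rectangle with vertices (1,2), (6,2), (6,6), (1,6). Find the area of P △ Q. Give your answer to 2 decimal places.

|P∩Q|: x∈[1,6], y∈[2,6] → 5·4 = 20.
|P △ Q| = |P| + |Q| − 2·|P∩Q| = 42 + 20 − 40 = 22.00.

22.00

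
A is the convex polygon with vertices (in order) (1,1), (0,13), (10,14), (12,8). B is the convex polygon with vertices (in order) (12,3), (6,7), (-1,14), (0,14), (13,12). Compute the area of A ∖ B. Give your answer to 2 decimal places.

|A| = 100.5, |A∩B| = 52.3292.
|A ∖ B| = |A| − |A∩B| = 100.5 − 52.3292 = 48.17.

48.17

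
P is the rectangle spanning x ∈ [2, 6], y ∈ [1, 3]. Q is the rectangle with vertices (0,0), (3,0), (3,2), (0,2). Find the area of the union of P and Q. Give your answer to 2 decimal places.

By inclusion–exclusion:
Individual areas: |P| = 8, |Q| = 6.
|P∩Q|: x∈[2,3], y∈[1,2] → 1·1 = 1.
|P ∪ Q| = 14 − 1 = 13.00.

13.00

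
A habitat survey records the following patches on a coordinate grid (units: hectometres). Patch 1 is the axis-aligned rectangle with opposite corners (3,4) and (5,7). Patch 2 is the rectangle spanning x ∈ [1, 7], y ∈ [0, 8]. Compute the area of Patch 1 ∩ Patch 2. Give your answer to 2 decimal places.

|Patch 1∩Patch 2|: x∈[3,5], y∈[4,7] → 2·3 = 6.

6.00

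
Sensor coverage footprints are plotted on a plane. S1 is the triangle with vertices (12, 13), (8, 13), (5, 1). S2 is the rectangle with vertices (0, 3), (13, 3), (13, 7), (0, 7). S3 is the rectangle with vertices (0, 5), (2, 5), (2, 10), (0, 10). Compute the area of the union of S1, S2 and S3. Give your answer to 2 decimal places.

76.67

By inclusion–exclusion:
Individual areas: |S1| = 24, |S2| = 52, |S3| = 10.
|S1∩S2| = 5.3333.
|S1∩S3| = 0.
|S2∩S3|: x∈[0,2], y∈[5,7] → 2·2 = 4.
|S1∩S2∩S3| = 0.
|S1 ∪ S2 ∪ S3| = 86 − 9.3333 + 0 = 76.67.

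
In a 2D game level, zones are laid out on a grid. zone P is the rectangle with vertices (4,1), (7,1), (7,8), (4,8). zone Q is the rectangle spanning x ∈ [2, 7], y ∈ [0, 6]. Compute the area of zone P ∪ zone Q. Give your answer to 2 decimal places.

36.00

By inclusion–exclusion:
Individual areas: |zone P| = 21, |zone Q| = 30.
|zone P∩zone Q|: x∈[4,7], y∈[1,6] → 3·5 = 15.
|zone P ∪ zone Q| = 51 − 15 = 36.00.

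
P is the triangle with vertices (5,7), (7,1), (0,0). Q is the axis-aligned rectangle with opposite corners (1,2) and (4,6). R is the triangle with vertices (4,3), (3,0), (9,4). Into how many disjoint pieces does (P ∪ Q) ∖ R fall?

(P ∪ Q) ∖ R splits into 2 disjoint pieces (area 2.2727, area 21.8527).

2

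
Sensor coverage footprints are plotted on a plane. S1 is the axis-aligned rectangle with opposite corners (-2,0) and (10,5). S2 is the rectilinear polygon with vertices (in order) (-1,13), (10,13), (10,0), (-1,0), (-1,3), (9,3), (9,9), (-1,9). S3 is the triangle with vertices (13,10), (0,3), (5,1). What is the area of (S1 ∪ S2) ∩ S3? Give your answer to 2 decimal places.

20.45

|S1 ∪ S2| = 108.
|(S1 ∪ S2) ∩ S3| = 20.45.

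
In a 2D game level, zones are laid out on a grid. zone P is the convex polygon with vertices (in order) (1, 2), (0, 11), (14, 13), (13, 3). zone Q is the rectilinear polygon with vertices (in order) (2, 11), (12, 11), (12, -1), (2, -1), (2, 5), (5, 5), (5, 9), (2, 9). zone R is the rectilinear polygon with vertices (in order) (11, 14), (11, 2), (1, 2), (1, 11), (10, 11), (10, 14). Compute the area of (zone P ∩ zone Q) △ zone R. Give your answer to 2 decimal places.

|zone P ∩ zone Q| = 73.
|(zone P ∩ zone Q) ∩ zone R| = 64.875.
|(zone P ∩ zone Q) △ zone R| = 73 + 93 − 129.75 = 36.25.

36.25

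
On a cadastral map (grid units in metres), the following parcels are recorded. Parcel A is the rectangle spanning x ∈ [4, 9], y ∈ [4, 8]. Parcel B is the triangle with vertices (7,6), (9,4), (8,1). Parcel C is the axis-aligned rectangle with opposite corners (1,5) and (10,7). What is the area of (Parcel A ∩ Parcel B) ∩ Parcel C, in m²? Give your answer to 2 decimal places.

The region (Parcel A ∩ Parcel B) ∩ Parcel C is the polygon with vertices (7,6), (8,5), (7.2,5).
By the shoelace formula its area is 0.40.

0.40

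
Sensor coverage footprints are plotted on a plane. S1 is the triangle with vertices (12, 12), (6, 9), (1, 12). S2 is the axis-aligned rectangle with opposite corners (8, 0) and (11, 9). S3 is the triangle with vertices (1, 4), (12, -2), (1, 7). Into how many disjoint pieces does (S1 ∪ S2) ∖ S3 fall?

3

(S1 ∪ S2) ∖ S3 splits into 3 disjoint pieces (area 16.5, area 0.0303, area 26.0101).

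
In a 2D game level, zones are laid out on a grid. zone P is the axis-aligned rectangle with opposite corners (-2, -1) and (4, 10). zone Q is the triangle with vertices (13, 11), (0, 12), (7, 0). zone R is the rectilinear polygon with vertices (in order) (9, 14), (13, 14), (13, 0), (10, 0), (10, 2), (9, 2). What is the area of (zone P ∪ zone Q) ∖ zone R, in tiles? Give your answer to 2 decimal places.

118.34

|zone P ∪ zone Q| = 133.619.
|(zone P ∪ zone Q) ∩ zone R| = 15.2821.
|(zone P ∪ zone Q) ∖ zone R| = 133.619 − 15.2821 = 118.34.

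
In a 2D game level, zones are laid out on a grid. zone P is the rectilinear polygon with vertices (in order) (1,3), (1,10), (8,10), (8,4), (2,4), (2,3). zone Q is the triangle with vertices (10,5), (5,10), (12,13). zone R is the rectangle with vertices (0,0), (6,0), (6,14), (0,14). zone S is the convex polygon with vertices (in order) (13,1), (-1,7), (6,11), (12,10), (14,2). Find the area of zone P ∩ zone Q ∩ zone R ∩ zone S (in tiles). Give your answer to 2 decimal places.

The intersection is the polygon with vertices (6,10), (6,9), (5,10).
By the shoelace formula its area is 0.50.

0.50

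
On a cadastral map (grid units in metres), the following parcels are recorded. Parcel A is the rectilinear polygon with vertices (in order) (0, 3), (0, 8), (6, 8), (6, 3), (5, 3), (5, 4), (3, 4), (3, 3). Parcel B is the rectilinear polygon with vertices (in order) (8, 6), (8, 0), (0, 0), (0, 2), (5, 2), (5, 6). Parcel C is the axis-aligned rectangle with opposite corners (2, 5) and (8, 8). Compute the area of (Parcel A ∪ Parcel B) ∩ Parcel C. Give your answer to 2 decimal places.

14.00

The region (Parcel A ∪ Parcel B) ∩ Parcel C is the polygon with vertices (6,8), (6,6), (8,6), (8,5), (2,5), (2,8).
By the shoelace formula its area is 14.00.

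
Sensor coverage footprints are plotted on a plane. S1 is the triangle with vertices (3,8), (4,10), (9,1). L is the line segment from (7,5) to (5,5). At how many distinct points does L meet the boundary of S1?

2

The segment meets the boundary at (5.571,5), (6.778,5).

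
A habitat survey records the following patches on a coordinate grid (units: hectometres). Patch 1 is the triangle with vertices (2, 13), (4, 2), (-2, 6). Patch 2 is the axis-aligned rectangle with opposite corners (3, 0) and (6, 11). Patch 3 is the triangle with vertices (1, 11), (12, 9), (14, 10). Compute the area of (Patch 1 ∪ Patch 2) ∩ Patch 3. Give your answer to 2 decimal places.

1.20

|Patch 1 ∪ Patch 2| = 59.5833.
|(Patch 1 ∪ Patch 2) ∩ Patch 3| = 1.20.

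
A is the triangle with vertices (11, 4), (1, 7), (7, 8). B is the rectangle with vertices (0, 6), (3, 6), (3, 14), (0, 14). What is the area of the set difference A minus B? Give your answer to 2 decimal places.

13.07

|A| = 14, |A∩B| = 0.9333.
|A ∖ B| = |A| − |A∩B| = 14 − 0.9333 = 13.07.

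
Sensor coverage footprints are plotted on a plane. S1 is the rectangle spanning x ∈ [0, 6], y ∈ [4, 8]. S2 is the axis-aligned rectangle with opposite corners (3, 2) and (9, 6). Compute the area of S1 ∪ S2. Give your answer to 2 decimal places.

By inclusion–exclusion:
Individual areas: |S1| = 24, |S2| = 24.
|S1∩S2|: x∈[3,6], y∈[4,6] → 3·2 = 6.
|S1 ∪ S2| = 48 − 6 = 42.00.

42.00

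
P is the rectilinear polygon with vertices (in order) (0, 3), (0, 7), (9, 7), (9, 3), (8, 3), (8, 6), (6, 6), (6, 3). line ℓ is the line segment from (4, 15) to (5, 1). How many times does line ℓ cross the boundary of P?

The segment meets the boundary at (4.857,3), (4.571,7).

2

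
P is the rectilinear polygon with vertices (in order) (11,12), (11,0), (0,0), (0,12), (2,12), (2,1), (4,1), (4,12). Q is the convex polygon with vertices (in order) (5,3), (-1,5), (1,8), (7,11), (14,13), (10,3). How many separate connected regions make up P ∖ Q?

P ∖ Q splits into 3 disjoint pieces (area 33.0833, area 8.5, area 7).

3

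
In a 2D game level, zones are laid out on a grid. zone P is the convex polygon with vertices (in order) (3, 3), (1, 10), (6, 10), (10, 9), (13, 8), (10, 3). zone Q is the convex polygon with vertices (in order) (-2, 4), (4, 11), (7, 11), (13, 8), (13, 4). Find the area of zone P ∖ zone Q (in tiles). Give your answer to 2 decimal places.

|zone P| = 63, |zone P∩zone Q| = 53.5482.
|zone P ∖ zone Q| = |zone P| − |zone P∩zone Q| = 63 − 53.5482 = 9.45.

9.45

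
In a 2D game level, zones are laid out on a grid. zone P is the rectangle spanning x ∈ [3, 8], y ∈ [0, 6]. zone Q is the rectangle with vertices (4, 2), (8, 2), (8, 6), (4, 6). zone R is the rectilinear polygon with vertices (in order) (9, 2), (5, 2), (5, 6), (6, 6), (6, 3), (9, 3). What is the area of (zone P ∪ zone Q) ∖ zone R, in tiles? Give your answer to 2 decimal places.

24.00

|zone P ∪ zone Q| = 30.
|(zone P ∪ zone Q) ∩ zone R| = 6.
|(zone P ∪ zone Q) ∖ zone R| = 30 − 6 = 24.00.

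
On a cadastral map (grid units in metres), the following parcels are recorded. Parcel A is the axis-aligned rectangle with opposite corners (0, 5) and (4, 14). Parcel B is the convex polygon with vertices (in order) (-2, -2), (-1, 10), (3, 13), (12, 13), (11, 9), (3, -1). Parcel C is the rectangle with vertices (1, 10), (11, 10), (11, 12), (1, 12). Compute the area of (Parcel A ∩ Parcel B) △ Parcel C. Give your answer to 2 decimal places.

36.96

|Parcel A ∩ Parcel B| = 28.625.
|(Parcel A ∩ Parcel B) ∩ Parcel C| = 5.8333.
|(Parcel A ∩ Parcel B) △ Parcel C| = 28.625 + 20 − 11.6667 = 36.96.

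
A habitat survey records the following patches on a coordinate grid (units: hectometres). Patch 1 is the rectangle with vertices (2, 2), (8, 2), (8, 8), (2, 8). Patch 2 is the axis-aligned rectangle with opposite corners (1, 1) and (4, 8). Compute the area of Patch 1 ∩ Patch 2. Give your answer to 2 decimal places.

12.00

|Patch 1∩Patch 2|: x∈[2,4], y∈[2,8] → 2·6 = 12.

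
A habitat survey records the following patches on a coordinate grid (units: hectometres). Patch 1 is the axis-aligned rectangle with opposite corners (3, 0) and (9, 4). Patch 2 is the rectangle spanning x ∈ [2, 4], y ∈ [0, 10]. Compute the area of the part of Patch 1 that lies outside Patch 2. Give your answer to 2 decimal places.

|Patch 1∩Patch 2|: x∈[3,4], y∈[0,4] → 1·4 = 4.
|Patch 1| = 24.
|Patch 1 ∖ Patch 2| = |Patch 1| − |Patch 1∩Patch 2| = 24 − 4 = 20.00.

20.00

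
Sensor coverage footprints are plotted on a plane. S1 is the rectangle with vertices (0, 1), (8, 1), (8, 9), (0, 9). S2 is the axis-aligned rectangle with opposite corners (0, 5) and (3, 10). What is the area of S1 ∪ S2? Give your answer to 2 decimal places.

By inclusion–exclusion:
Individual areas: |S1| = 64, |S2| = 15.
|S1∩S2|: x∈[0,3], y∈[5,9] → 3·4 = 12.
|S1 ∪ S2| = 79 − 12 = 67.00.

67.00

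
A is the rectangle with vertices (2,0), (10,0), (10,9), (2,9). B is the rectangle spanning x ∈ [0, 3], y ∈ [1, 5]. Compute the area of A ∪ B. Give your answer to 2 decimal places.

80.00

By inclusion–exclusion:
Individual areas: |A| = 72, |B| = 12.
|A∩B|: x∈[2,3], y∈[1,5] → 1·4 = 4.
|A ∪ B| = 84 − 4 = 80.00.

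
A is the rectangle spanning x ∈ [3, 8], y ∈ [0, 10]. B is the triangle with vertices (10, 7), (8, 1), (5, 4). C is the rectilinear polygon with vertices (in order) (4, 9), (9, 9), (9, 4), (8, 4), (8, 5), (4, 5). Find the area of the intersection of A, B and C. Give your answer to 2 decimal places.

0.53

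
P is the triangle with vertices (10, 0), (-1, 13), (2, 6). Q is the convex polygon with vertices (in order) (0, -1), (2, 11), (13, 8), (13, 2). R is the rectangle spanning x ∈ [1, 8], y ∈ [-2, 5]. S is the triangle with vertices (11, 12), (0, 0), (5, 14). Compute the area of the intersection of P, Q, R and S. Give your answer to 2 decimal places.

The intersection is the polygon with vertices (4.583,5), (4.074,4.444), (3.333,5).
By the shoelace formula its area is 0.35.

0.35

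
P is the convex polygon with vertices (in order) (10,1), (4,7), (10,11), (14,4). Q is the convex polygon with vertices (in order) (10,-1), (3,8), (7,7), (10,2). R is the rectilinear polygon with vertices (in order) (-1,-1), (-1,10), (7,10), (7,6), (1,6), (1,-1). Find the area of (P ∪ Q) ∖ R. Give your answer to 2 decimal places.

|P ∪ Q| = 57.6818.
|(P ∪ Q) ∩ R| = 6.6263.
|(P ∪ Q) ∖ R| = 57.6818 − 6.6263 = 51.06.

51.06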